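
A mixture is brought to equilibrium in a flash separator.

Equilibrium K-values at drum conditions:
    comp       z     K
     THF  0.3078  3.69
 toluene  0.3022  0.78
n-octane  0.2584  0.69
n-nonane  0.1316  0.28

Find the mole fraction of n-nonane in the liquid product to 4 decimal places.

x_n-nonane = 0.2200

Rachford–Rice: g(ψ) = Σ zᵢ(Kᵢ−1)/(1+ψ(Kᵢ−1)) = 0.
g(0) = ΣzᵢKᵢ − 1 = 0.5866 and g(1) = 1 − Σzᵢ/Kᵢ = -0.3153, so a root lies in (0, 1).
Iterate (Newton) starting at ψ = 0.33:
  ψ = 0.3300: g = 0.15342, g' = -0.7902 → ψ = 0.5241
  ψ = 0.5241: g = 0.02059, g' = -0.6136 → ψ = 0.5577
  ψ = 0.5577: g = 0.00021, g' = -0.6021 → ψ = 0.5580
Converged at ψ = 0.5580.
Compositions from xᵢ = zᵢ/(1+ψ(Kᵢ−1)), yᵢ = Kᵢxᵢ:
  THF: x = 0.1231, y = 0.4541
  toluene: x = 0.3445, y = 0.2687
  n-octane: x = 0.3125, y = 0.2156
  n-nonane: x = 0.2200, y = 0.0616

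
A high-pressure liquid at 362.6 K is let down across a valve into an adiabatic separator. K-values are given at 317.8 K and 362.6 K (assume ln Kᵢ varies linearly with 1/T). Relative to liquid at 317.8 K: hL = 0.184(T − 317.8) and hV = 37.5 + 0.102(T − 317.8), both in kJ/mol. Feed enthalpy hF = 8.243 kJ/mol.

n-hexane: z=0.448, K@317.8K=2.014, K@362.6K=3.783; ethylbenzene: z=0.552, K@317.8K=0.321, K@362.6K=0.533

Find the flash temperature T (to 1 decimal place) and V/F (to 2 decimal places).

T = 322.1 K, V/F = 0.20

Adiabatic flash: solve Rachford–Rice at each trial T, then check hF = ψ·hV(T) + (1−ψ)·hL(T).
  T = 317.8 K: K = (2.014, 0.321), RR gives ψ = 0.115, H_out = 4.328 kJ/mol
  T = 362.6 K: K = (3.783, 0.533), RR gives ψ = 0.761, H_out = 33.984 kJ/mol
  T = 340.2 K: K = (2.818, 0.421), RR gives ψ = 0.470, H_out = 20.869 kJ/mol
  T = 329.0 K: K = (2.396, 0.369), RR gives ψ = 0.315, H_out = 13.574 kJ/mol
  T = 323.4 K: K = (2.200, 0.345), RR gives ψ = 0.224, H_out = 9.313 kJ/mol
  T = 320.6 K: K = (2.106, 0.333), RR gives ψ = 0.172, H_out = 6.932 kJ/mol
  T = 322.0 K: K = (2.153, 0.339), RR gives ψ = 0.198, H_out = 8.148 kJ/mol
Linear interpolation between T = 322.0 (H_out = 8.148) and T = 323.4 (H_out = 9.313) on hF = 8.243 gives T ≈ 322.1 K, at which ψ = 0.20.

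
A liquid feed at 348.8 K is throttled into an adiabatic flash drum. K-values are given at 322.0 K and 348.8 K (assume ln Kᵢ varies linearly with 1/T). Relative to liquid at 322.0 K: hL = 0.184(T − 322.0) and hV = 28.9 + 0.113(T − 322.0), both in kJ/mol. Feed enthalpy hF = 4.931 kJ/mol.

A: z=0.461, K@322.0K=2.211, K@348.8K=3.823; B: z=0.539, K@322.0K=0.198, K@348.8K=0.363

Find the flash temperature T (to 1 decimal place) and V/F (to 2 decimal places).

T = 323.5 K, V/F = 0.16

Adiabatic flash: solve Rachford–Rice at each trial T, then check hF = ψ·hV(T) + (1−ψ)·hL(T).
  T = 322.0 K: K = (2.211, 0.198), RR gives ψ = 0.130, H_out = 3.749 kJ/mol
  T = 348.8 K: K = (3.823, 0.363), RR gives ψ = 0.533, H_out = 19.315 kJ/mol
  T = 335.4 K: K = (2.939, 0.271), RR gives ψ = 0.355, H_out = 12.380 kJ/mol
  T = 328.7 K: K = (2.557, 0.233), RR gives ψ = 0.254, H_out = 8.465 kJ/mol
  T = 325.4 K: K = (2.382, 0.215), RR gives ψ = 0.197, H_out = 6.278 kJ/mol
  T = 323.7 K: K = (2.295, 0.206), RR gives ψ = 0.165, H_out = 5.055 kJ/mol
Linear interpolation between T = 322.0 (H_out = 3.749) and T = 323.7 (H_out = 5.055) on hF = 4.931 gives T ≈ 323.5 K, at which ψ = 0.16.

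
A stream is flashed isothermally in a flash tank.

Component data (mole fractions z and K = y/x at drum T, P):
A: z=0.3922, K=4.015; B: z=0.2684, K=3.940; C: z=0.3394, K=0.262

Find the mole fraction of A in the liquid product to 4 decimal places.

x_A = 0.1169

Material balance + equilibrium reduce to Σ zᵢ(Kᵢ−1)/(1+ψ(Kᵢ−1)) = 0.
g(0) = ΣzᵢKᵢ − 1 = 1.7211 and g(1) = 1 − Σzᵢ/Kᵢ = -0.4612, so a root lies in (0, 1).
Newton iteration, ψ⁰ = 0.57:
  ψ = 0.5700: g = 0.29752, g' = -1.3572 → ψ = 0.7892
  ψ = 0.7892: g = -0.01231, g' = -1.5828 → ψ = 0.7814
Converged at ψ = 0.7814.
Compositions from xᵢ = zᵢ/(1+ψ(Kᵢ−1)), yᵢ = Kᵢxᵢ:
  A: x = 0.1169, y = 0.4692
  B: x = 0.0814, y = 0.3207
  C: x = 0.8017, y = 0.2101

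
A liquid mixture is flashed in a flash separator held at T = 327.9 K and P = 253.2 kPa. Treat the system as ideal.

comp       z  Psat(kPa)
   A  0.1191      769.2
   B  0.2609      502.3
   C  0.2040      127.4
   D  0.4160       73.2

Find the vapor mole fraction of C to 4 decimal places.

y_C = 0.1087

Raoult's law: Kᵢ = Pᵢˢᵃᵗ/P = Pᵢˢᵃᵗ/253.2.
  K_A = 769.2/253.2 = 3.037915, K_B = 502.3/253.2 = 1.983807, K_C = 127.4/253.2 = 0.503160, K_D = 73.2/253.2 = 0.289100
Material balance + equilibrium reduce to Σ zᵢ(Kᵢ−1)/(1+ψ(Kᵢ−1)) = 0.
Check two-phase: ΣzᵢKᵢ = 1.1023 > 1 and Σzᵢ/Kᵢ = 2.0151 > 1, so g(0) = 0.1023 > 0 and g(1) = -1.0151 < 0.
Newton–Raphson from ψ = 0.5:
  ψ = 0.5000: g = -0.30142, g' = -0.8300 → ψ = 0.1368
  ψ = 0.1368: g = -0.02035, g' = -0.8145 → ψ = 0.1119
  ψ = 0.1119: g = 0.00028, g' = -0.8375 → ψ = 0.1122
Converged at ψ = 0.1122.
Compositions from xᵢ = zᵢ/(1+ψ(Kᵢ−1)), yᵢ = Kᵢxᵢ:
  A: x = 0.0969, y = 0.2945
  B: x = 0.2350, y = 0.4661
  C: x = 0.2160, y = 0.1087
  D: x = 0.4521, y = 0.1307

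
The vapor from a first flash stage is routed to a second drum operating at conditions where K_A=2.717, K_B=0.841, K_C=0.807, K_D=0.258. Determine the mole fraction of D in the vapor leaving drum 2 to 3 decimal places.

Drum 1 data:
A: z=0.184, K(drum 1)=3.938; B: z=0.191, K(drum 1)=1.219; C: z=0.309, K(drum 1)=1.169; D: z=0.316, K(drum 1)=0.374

y_D (drum 2) = 0.064

Drum 1:
Rachford–Rice: g(ψ₁) = Σ zᵢ(Kᵢ−1)/(1+ψ₁(Kᵢ−1)) = 0.
Check two-phase: ΣzᵢKᵢ = 1.437 > 1 and Σzᵢ/Kᵢ = 1.313 > 1, so g(0) = 0.437 > 0 and g(1) = -0.313 < 0.
Iterate (Newton) starting at ψ₁ = 0.5:
  ψ₁ = 0.500: g = 0.0169, g' = -0.538 → ψ₁ = 0.531
Converged at ψ₁ = 0.531.
Drum-1 compositions:
  A: x = 0.072, y = 0.283
  B: x = 0.171, y = 0.209
  C: x = 0.284, y = 0.331
  D: x = 0.474, y = 0.177
Drum-2 feed = drum-1 vapor: z₂ = (0.2829, 0.2086, 0.3315, 0.1771).
Drum 2:
Let ψ₂ = V/F and solve Σ zᵢ(Kᵢ−1)/(1+ψ₂(Kᵢ−1)) = 0.
Feasibility: ΣzᵢKᵢ = 1.257, Σzᵢ/Kᵢ = 1.449 — both > 1, two phases present.
Newton iteration, ψ₂⁰ = 0.5:
  ψ₂ = 0.500: g = -0.0544, g' = -0.509 → ψ₂ = 0.393
Converged at ψ₂ = 0.393.
  A: x = 0.169, y = 0.459
  B: x = 0.222, y = 0.187
  C: x = 0.359, y = 0.289
  D: x = 0.250, y = 0.064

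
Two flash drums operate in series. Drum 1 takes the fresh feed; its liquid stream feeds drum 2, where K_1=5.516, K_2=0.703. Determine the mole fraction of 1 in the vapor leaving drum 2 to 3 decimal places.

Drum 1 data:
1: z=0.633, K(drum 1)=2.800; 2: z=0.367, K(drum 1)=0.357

y_1 (drum 2) = 0.340

Drum 1:
Binary case is linear: z₁(K₁−1)(1+ψ₁(K₂−1)) + z₂(K₂−1)(1+ψ₁(K₁−1)) = 0
⇒ ψ₁ = [z₁(K₁−1)+z₂(K₂−1)] / [−(K₁−1)(K₂−1)] = 0.9034/1.1574 = 0.781
Drum-1 compositions:
  1: x = 0.263, y = 0.737
  2: x = 0.737, y = 0.263
Drum-2 feed = drum-1 liquid: z₂ = (0.2632, 0.7368).
Drum 2:
Newton iteration, ψ₂⁰ = 0.5:
  ψ₂ = 0.500: g = 0.1078, g' = -0.595 → ψ₂ = 0.681
  ψ₂ = 0.681: g = 0.0173, g' = -0.425 → ψ₂ = 0.722
  ψ₂ = 0.722: g = 0.0005, g' = -0.401 → ψ₂ = 0.723
Converged at ψ₂ = 0.723.
  1: x = 0.062, y = 0.340
  2: x = 0.938, y = 0.660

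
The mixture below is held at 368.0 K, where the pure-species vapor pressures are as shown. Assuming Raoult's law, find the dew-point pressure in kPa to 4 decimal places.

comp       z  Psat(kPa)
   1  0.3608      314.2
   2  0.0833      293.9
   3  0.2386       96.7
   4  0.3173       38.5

At the dew point ψ → 1, so Σzᵢ/Kᵢ = 1 with Kᵢ = Pᵢˢᵃᵗ/P ⇒ 1/P = Σzᵢ/Pᵢˢᵃᵗ.
1/P = 0.3608/314.2 + 0.0833/293.9 + 0.2386/96.7 + 0.3173/38.5 = 0.0121407 ⇒ P = 82.3674 kPa

Pdew = 82.3674 kPa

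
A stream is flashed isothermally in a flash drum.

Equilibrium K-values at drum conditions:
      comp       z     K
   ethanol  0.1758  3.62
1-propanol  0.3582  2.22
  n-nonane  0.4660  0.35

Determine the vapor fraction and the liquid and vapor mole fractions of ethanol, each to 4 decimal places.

ψ = 0.5255, x_ethanol = 0.0740, y_ethanol = 0.2677

Rachford–Rice: g(ψ) = Σ zᵢ(Kᵢ−1)/(1+ψ(Kᵢ−1)) = 0.
g(0) = ΣzᵢKᵢ − 1 = 0.5947 and g(1) = 1 − Σzᵢ/Kᵢ = -0.5413, so a root lies in (0, 1).
Newton iteration, ψ⁰ = 0.5:
  ψ = 0.5000: g = 0.02208, g' = -0.8640 → ψ = 0.5256
  ψ = 0.5256: g = -0.00002, g' = -0.8657 → ψ = 0.5255
Converged at ψ = 0.5255.
Compositions from xᵢ = zᵢ/(1+ψ(Kᵢ−1)), yᵢ = Kᵢxᵢ:
  ethanol: x = 0.0740, y = 0.2677
  1-propanol: x = 0.2183, y = 0.4845
  n-nonane: x = 0.7078, y = 0.2477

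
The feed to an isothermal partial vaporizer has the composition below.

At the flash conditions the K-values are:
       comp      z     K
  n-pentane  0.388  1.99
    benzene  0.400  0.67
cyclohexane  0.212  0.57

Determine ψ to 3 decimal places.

ψ = 0.442

Newton–Raphson from ψ = 0.5:
  ψ = 0.500: g = -0.0173, g' = -0.296 → ψ = 0.442
Converged at ψ = 0.442.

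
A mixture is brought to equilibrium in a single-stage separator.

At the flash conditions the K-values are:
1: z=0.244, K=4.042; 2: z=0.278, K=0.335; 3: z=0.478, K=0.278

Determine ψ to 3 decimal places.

ψ = 0.099

Rachford–Rice: g(ψ) = Σ zᵢ(Kᵢ−1)/(1+ψ(Kᵢ−1)) = 0.
g(0) = ΣzᵢKᵢ − 1 = 0.212 and g(1) = 1 − Σzᵢ/Kᵢ = -1.610, so a root lies in (0, 1).
Iterate (Newton) starting at ψ = 0.39:
  ψ = 0.390: g = -0.3905, g' = -1.179 → ψ = 0.059
  ψ = 0.059: g = 0.0767, g' = -2.029 → ψ = 0.097
  ψ = 0.097: g = 0.0050, g' = -1.777 → ψ = 0.099
Converged at ψ = 0.099.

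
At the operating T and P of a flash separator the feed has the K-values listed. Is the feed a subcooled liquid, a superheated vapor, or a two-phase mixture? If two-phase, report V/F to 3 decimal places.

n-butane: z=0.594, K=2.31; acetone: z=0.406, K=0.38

ΣzᵢKᵢ = 1.526; Σzᵢ/Kᵢ = 1.326.
Both exceed 1, so a two-phase solution exists.
Let ψ = V/F and solve Σ zᵢ(Kᵢ−1)/(1+ψ(Kᵢ−1)) = 0.
Binary case is linear: z₁(K₁−1)(1+ψ(K₂−1)) + z₂(K₂−1)(1+ψ(K₁−1)) = 0
⇒ ψ = [z₁(K₁−1)+z₂(K₂−1)] / [−(K₁−1)(K₂−1)] = 0.5264/0.8122 = 0.648

two-phase, V/F = 0.648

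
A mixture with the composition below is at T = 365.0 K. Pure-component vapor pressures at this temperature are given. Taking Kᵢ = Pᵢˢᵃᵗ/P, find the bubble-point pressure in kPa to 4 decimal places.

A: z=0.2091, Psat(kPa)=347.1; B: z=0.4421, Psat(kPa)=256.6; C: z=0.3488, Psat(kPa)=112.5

Pbub = 225.2615 kPa

At the bubble point ψ → 0, so ΣzᵢKᵢ = 1 with Kᵢ = Pᵢˢᵃᵗ/P ⇒ P = ΣzᵢPᵢˢᵃᵗ.
P = 0.2091·347.1 + 0.4421·256.6 + 0.3488·112.5 = 225.2615 kPa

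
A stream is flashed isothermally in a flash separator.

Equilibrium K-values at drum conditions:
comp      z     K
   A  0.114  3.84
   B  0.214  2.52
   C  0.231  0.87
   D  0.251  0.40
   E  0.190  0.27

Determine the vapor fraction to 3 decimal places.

Newton–Raphson from ψ = 0.5:
  ψ = 0.500: g = -0.1471, g' = -0.757 → ψ = 0.306
  ψ = 0.306: g = 0.0012, g' = -0.802 → ψ = 0.307
Converged at ψ = 0.307.

ψ = 0.307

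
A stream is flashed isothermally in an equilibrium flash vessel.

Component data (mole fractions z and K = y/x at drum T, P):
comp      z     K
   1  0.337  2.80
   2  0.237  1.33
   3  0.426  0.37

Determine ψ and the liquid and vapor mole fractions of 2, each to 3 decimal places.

Let ψ = V/F and solve Σ zᵢ(Kᵢ−1)/(1+ψ(Kᵢ−1)) = 0.
Feasibility: ΣzᵢKᵢ = 1.416, Σzᵢ/Kᵢ = 1.450 — both > 1, two phases present.
Newton iteration, ψ⁰ = 0.35:
  ψ = 0.350: g = 0.0980, g' = -0.710 → ψ = 0.488
  ψ = 0.488: g = 0.0028, g' = -0.681 → ψ = 0.492
Converged at ψ = 0.492.
Compositions from xᵢ = zᵢ/(1+ψ(Kᵢ−1)), yᵢ = Kᵢxᵢ:
  1: x = 0.179, y = 0.500
  2: x = 0.204, y = 0.271
  3: x = 0.617, y = 0.228

ψ = 0.492, x_2 = 0.204, y_2 = 0.271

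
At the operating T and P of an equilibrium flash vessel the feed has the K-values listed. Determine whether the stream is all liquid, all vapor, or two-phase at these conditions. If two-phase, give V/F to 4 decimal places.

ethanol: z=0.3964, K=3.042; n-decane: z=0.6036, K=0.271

ΣzᵢKᵢ = 1.3694; Σzᵢ/Kᵢ = 2.3576.
Both exceed 1, so a two-phase solution exists.
Binary case is linear: z₁(K₁−1)(1+ψ(K₂−1)) + z₂(K₂−1)(1+ψ(K₁−1)) = 0
⇒ ψ = [z₁(K₁−1)+z₂(K₂−1)] / [−(K₁−1)(K₂−1)] = 0.36942/1.48862 = 0.2482

two-phase, V/F = 0.2482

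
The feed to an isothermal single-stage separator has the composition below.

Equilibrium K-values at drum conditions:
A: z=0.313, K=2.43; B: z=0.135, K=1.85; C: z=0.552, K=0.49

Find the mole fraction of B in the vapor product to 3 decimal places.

Material balance + equilibrium reduce to Σ zᵢ(Kᵢ−1)/(1+β(Kᵢ−1)) = 0.
Feasibility: ΣzᵢKᵢ = 1.281, Σzᵢ/Kᵢ = 1.328 — both > 1, two phases present.
Iterate (Newton) starting at β = 0.39:
  β = 0.390: g = 0.0221, g' = -0.543 → β = 0.431
Converged at β = 0.431.
Compositions from xᵢ = zᵢ/(1+β(Kᵢ−1)), yᵢ = Kᵢxᵢ:
  A: x = 0.194, y = 0.471
  B: x = 0.099, y = 0.183
  C: x = 0.708, y = 0.347

y_B = 0.183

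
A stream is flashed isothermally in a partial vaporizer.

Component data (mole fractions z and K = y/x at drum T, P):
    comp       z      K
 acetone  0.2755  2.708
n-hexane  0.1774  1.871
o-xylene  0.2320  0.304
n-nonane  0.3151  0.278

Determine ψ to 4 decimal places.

Let ψ = V/F and solve Σ zᵢ(Kᵢ−1)/(1+ψ(Kᵢ−1)) = 0.
Feasibility: ΣzᵢKᵢ = 1.2361, Σzᵢ/Kᵢ = 2.0932 — both > 1, two phases present.
Newton iteration, ψ⁰ = 0.5:
  ψ = 0.5000: g = -0.24224, g' = -0.9658 → ψ = 0.2492
  ψ = 0.2492: g = -0.01572, g' = -0.8950 → ψ = 0.2316
  ψ = 0.2316: g = 0.00006, g' = -0.9024 → ψ = 0.2317
Converged at ψ = 0.2317.

ψ = 0.2317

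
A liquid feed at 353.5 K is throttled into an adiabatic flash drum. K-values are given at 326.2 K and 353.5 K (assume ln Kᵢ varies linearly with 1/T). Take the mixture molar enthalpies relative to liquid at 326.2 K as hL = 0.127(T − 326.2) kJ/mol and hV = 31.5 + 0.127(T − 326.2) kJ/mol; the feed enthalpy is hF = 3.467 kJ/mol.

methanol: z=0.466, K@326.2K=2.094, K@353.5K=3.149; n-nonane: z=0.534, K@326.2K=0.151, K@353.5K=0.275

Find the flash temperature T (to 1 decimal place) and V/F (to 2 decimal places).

Adiabatic flash: solve Rachford–Rice at each trial T, then check hF = ψ·hV(T) + (1−ψ)·hL(T).
  T = 326.2 K: K = (2.094, 0.151), RR gives ψ = 0.061, H_out = 1.914 kJ/mol
  T = 353.5 K: K = (3.149, 0.275), RR gives ψ = 0.394, H_out = 15.887 kJ/mol
  T = 339.9 K: K = (2.591, 0.206), RR gives ψ = 0.252, H_out = 9.665 kJ/mol
  T = 333.0 K: K = (2.333, 0.177), RR gives ψ = 0.165, H_out = 6.075 kJ/mol
  T = 329.6 K: K = (2.211, 0.164), RR gives ψ = 0.116, H_out = 4.095 kJ/mol
  T = 327.9 K: K = (2.152, 0.157), RR gives ψ = 0.089, H_out = 3.033 kJ/mol
Linear interpolation between T = 327.9 (H_out = 3.033) and T = 329.6 (H_out = 4.095) on hF = 3.467 gives T ≈ 328.6 K, at which ψ = 0.10.

T = 328.6 K, V/F = 0.10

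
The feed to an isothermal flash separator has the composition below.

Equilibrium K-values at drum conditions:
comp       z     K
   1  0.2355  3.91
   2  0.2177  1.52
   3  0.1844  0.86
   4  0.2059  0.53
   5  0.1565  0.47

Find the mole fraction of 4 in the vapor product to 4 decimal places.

Newton iteration, ψ⁰ = 0.42:
  ψ = 0.4200: g = 0.14660, g' = -0.5909 → ψ = 0.6681
  ψ = 0.6681: g = 0.01882, g' = -0.4689 → ψ = 0.7082
  ψ = 0.7082: g = 0.00012, g' = -0.4636 → ψ = 0.7085
Converged at ψ = 0.7085.
Compositions from xᵢ = zᵢ/(1+ψ(Kᵢ−1)), yᵢ = Kᵢxᵢ:
  1: x = 0.0769, y = 0.3008
  2: x = 0.1591, y = 0.2418
  3: x = 0.2047, y = 0.1760
  4: x = 0.3087, y = 0.1636
  5: x = 0.2506, y = 0.1178

y_4 = 0.1636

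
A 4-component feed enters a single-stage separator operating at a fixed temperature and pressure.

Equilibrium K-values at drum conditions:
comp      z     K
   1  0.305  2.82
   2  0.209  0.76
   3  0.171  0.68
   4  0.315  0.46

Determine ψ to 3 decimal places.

Let ψ = V/F and solve Σ zᵢ(Kᵢ−1)/(1+ψ(Kᵢ−1)) = 0.
g(0) = ΣzᵢKᵢ − 1 = 0.280 and g(1) = 1 − Σzᵢ/Kᵢ = -0.319, so a root lies in (0, 1).
Newton–Raphson from ψ = 0.5:
  ψ = 0.500: g = -0.0645, g' = -0.490 → ψ = 0.368
  ψ = 0.368: g = 0.0030, g' = -0.542 → ψ = 0.374
Converged at ψ = 0.374.

ψ = 0.374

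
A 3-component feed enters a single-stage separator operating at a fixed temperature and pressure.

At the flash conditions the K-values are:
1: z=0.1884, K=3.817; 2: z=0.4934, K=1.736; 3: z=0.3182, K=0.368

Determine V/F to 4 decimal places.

V/F = 0.7801

Material balance + equilibrium reduce to Σ zᵢ(Kᵢ−1)/(1+V/F(Kᵢ−1)) = 0.
g(0) = ΣzᵢKᵢ − 1 = 0.6928 and g(1) = 1 − Σzᵢ/Kᵢ = -0.1982, so a root lies in (0, 1).
Newton iteration, V/F⁰ = 0.5:
  V/F = 0.5000: g = 0.19180, g' = -0.6722 → V/F = 0.7853
  V/F = 0.7853: g = -0.00393, g' = -0.7532 → V/F = 0.7801
Converged at V/F = 0.7801.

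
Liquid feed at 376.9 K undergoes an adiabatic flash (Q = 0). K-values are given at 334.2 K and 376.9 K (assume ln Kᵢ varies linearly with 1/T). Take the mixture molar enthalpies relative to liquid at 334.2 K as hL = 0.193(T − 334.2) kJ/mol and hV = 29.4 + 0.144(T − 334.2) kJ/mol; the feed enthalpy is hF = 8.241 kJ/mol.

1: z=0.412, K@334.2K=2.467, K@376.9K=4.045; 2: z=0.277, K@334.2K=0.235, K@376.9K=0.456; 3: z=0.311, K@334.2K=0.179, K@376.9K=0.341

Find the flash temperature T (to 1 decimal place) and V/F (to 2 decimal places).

T = 344.3 K, V/F = 0.22

Adiabatic flash: solve Rachford–Rice at each trial T, then check hF = ψ·hV(T) + (1−ψ)·hL(T).
  T = 334.2 K: K = (2.467, 0.235, 0.179), RR gives ψ = 0.118, H_out = 3.458 kJ/mol
  T = 376.9 K: K = (4.045, 0.456, 0.341), RR gives ψ = 0.486, H_out = 21.500 kJ/mol
  T = 355.5 K: K = (3.204, 0.334, 0.252), RR gives ψ = 0.313, H_out = 12.993 kJ/mol
  T = 344.9 K: K = (2.825, 0.282, 0.214), RR gives ψ = 0.224, H_out = 8.525 kJ/mol
  T = 339.5 K: K = (2.641, 0.257, 0.196), RR gives ψ = 0.173, H_out = 6.064 kJ/mol
  T = 342.2 K: K = (2.732, 0.269, 0.204), RR gives ψ = 0.199, H_out = 7.315 kJ/mol
  T = 343.5 K: K = (2.776, 0.275, 0.209), RR gives ψ = 0.211, H_out = 7.903 kJ/mol
Linear interpolation between T = 343.5 (H_out = 7.903) and T = 344.9 (H_out = 8.525) on hF = 8.241 gives T ≈ 344.3 K, at which ψ = 0.22.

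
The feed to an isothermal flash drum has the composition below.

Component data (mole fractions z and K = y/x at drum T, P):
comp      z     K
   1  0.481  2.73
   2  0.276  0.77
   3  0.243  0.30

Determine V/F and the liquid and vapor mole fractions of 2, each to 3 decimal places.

Material balance + equilibrium reduce to Σ zᵢ(Kᵢ−1)/(1+V/F(Kᵢ−1)) = 0.
Feasibility: ΣzᵢKᵢ = 1.599, Σzᵢ/Kᵢ = 1.345 — both > 1, two phases present.
Newton–Raphson from V/F = 0.31:
  V/F = 0.310: g = 0.2561, g' = -0.821 → V/F = 0.622
  V/F = 0.622: g = 0.0256, g' = -0.727 → V/F = 0.657
Converged at V/F = 0.657.
Compositions from xᵢ = zᵢ/(1+V/F(Kᵢ−1)), yᵢ = Kᵢxᵢ:
  1: x = 0.225, y = 0.615
  2: x = 0.325, y = 0.250
  3: x = 0.450, y = 0.135

V/F = 0.657, x_2 = 0.325, y_2 = 0.250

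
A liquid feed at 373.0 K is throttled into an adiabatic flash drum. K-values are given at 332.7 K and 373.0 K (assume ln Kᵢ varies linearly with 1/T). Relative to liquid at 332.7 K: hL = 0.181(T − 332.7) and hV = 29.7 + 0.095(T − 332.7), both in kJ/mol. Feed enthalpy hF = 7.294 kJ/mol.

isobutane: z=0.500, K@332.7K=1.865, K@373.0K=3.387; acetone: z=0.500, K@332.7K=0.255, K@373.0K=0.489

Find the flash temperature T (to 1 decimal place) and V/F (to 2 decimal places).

T = 338.2 K, V/F = 0.22

Adiabatic flash: solve Rachford–Rice at each trial T, then check hF = ψ·hV(T) + (1−ψ)·hL(T).
  T = 332.7 K: K = (1.865, 0.255), RR gives ψ = 0.093, H_out = 2.765 kJ/mol
  T = 373.0 K: K = (3.387, 0.489), RR gives ψ = 0.769, H_out = 27.469 kJ/mol
  T = 352.9 K: K = (2.558, 0.360), RR gives ψ = 0.460, H_out = 16.532 kJ/mol
  T = 342.8 K: K = (2.195, 0.305), RR gives ψ = 0.300, H_out = 10.489 kJ/mol
  T = 337.8 K: K = (2.027, 0.279), RR gives ψ = 0.207, H_out = 6.980 kJ/mol
  T = 340.3 K: K = (2.110, 0.292), RR gives ψ = 0.255, H_out = 8.795 kJ/mol
  T = 339.1 K: K = (2.070, 0.286), RR gives ψ = 0.233, H_out = 7.940 kJ/mol
Linear interpolation between T = 337.8 (H_out = 6.980) and T = 339.1 (H_out = 7.940) on hF = 7.294 gives T ≈ 338.2 K, at which ψ = 0.22.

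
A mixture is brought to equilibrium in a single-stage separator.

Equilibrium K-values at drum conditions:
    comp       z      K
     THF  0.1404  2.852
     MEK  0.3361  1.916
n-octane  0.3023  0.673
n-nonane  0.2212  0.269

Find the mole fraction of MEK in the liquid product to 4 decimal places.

Rachford–Rice: g(ψ) = Σ zᵢ(Kᵢ−1)/(1+ψ(Kᵢ−1)) = 0.
Check two-phase: ΣzᵢKᵢ = 1.3073 > 1 and Σzᵢ/Kᵢ = 1.4961 > 1, so g(0) = 0.3073 > 0 and g(1) = -0.4961 < 0.
Newton–Raphson from ψ = 0.3:
  ψ = 0.3000: g = 0.09193, g' = -0.6062 → ψ = 0.4517
  ψ = 0.4517: g = 0.00198, g' = -0.5918 → ψ = 0.4550
Converged at ψ = 0.4550.
Compositions from xᵢ = zᵢ/(1+ψ(Kᵢ−1)), yᵢ = Kᵢxᵢ:
  THF: x = 0.0762, y = 0.2173
  MEK: x = 0.2372, y = 0.4545
  n-octane: x = 0.3551, y = 0.2390
  n-nonane: x = 0.3314, y = 0.0892

x_MEK = 0.2372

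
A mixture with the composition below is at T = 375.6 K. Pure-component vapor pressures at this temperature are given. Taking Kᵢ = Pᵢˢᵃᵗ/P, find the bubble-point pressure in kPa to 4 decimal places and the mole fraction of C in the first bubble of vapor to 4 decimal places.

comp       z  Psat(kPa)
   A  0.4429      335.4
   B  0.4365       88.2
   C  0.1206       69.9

Pbub = 195.4779 kPa, y_C = 0.0431

At the bubble point ψ → 0, so ΣzᵢKᵢ = 1 with Kᵢ = Pᵢˢᵃᵗ/P ⇒ P = ΣzᵢPᵢˢᵃᵗ.
P = 0.4429·335.4 + 0.4365·88.2 + 0.1206·69.9 = 195.4779 kPa
yᵢ = zᵢPᵢˢᵃᵗ/P ⇒ y_C = 0.1206·69.9/195.4779 = 0.0431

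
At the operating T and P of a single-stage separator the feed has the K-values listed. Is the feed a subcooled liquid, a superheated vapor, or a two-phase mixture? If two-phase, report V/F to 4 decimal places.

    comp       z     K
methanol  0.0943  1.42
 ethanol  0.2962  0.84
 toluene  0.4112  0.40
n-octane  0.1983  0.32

ΣzᵢKᵢ = 0.6107; Σzᵢ/Kᵢ = 2.0667.
Since ΣzᵢKᵢ < 1 the mixture is below its bubble point — single liquid phase.

subcooled liquid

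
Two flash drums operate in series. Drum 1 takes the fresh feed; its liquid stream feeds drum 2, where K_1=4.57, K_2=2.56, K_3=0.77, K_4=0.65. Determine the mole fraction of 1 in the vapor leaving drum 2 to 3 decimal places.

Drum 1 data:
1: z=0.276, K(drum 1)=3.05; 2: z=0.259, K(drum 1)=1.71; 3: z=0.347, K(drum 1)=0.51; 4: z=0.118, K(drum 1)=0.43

Drum 1:
Iterate (Newton) starting at ψ₁ = 0.5:
  ψ₁ = 0.500: g = 0.0958, g' = -0.575 → ψ₁ = 0.667
  ψ₁ = 0.667: g = 0.0029, g' = -0.551 → ψ₁ = 0.672
Converged at ψ₁ = 0.672.
Drum-1 compositions:
  1: x = 0.116, y = 0.354
  2: x = 0.175, y = 0.300
  3: x = 0.517, y = 0.264
  4: x = 0.191, y = 0.082
Drum-2 feed = drum-1 liquid: z₂ = (0.1161, 0.1754, 0.5173, 0.1912).
Drum 2:
Material balance + equilibrium reduce to Σ zᵢ(Kᵢ−1)/(1+ψ₂(Kᵢ−1)) = 0.
Feasibility: ΣzᵢKᵢ = 1.502, Σzᵢ/Kᵢ = 1.060 — both > 1, two phases present.
Newton–Raphson from ψ₂ = 0.3:
  ψ₂ = 0.300: g = 0.1839, g' = -0.604 → ψ₂ = 0.605
  ψ₂ = 0.605: g = 0.0489, g' = -0.336 → ψ₂ = 0.750
  ψ₂ = 0.750: g = 0.0042, g' = -0.283 → ψ₂ = 0.765
Converged at ψ₂ = 0.765.
  1: x = 0.031, y = 0.142
  2: x = 0.080, y = 0.205
  3: x = 0.628, y = 0.483
  4: x = 0.261, y = 0.170

y_1 (drum 2) = 0.142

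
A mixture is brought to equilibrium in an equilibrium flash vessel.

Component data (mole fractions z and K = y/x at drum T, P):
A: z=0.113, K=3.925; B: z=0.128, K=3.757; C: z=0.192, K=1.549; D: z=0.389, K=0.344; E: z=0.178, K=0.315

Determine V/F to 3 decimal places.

V/F = 0.289

Material balance + equilibrium reduce to Σ zᵢ(Kᵢ−1)/(1+V/F(Kᵢ−1)) = 0.
Feasibility: ΣzᵢKᵢ = 1.412, Σzᵢ/Kᵢ = 1.883 — both > 1, two phases present.
Iterate (Newton) starting at V/F = 0.48:
  V/F = 0.480: g = -0.1813, g' = -0.926 → V/F = 0.284
  V/F = 0.284: g = 0.0045, g' = -1.019 → V/F = 0.289
Converged at V/F = 0.289.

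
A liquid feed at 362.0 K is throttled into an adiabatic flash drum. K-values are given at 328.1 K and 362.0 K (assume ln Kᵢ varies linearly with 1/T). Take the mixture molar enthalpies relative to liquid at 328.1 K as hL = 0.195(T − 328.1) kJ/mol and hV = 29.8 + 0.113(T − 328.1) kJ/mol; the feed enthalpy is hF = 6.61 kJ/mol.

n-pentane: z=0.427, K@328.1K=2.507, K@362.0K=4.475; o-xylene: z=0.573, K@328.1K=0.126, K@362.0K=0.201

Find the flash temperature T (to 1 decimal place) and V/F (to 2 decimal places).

Adiabatic flash: solve Rachford–Rice at each trial T, then check hF = ψ·hV(T) + (1−ψ)·hL(T).
  T = 328.1 K: K = (2.507, 0.126), RR gives ψ = 0.108, H_out = 3.228 kJ/mol
  T = 362.0 K: K = (4.475, 0.201), RR gives ψ = 0.370, H_out = 16.595 kJ/mol
  T = 345.1 K: K = (3.400, 0.161), RR gives ψ = 0.270, H_out = 10.993 kJ/mol
  T = 336.6 K: K = (2.931, 0.143), RR gives ψ = 0.201, H_out = 7.520 kJ/mol
  T = 332.4 K: K = (2.716, 0.134), RR gives ψ = 0.159, H_out = 5.531 kJ/mol
  T = 334.5 K: K = (2.822, 0.139), RR gives ψ = 0.181, H_out = 6.554 kJ/mol
Linear interpolation between T = 334.5 (H_out = 6.554) and T = 336.6 (H_out = 7.520) on hF = 6.61 gives T ≈ 334.6 K, at which ψ = 0.18.

T = 334.6 K, V/F = 0.18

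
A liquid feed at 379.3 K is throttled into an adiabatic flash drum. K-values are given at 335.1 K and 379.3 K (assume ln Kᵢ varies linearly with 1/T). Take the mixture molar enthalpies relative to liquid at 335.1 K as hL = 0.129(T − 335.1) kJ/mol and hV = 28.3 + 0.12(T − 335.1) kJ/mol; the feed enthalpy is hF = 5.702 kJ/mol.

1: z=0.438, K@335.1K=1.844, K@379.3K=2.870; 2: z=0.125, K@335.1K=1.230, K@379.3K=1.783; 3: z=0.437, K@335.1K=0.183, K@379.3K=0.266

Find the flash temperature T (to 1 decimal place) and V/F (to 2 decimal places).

Adiabatic flash: solve Rachford–Rice at each trial T, then check hF = ψ·hV(T) + (1−ψ)·hL(T).
  T = 335.1 K: K = (1.844, 1.230, 0.183), RR gives ψ = 0.068, H_out = 1.919 kJ/mol
  T = 379.3 K: K = (2.870, 1.783, 0.266), RR gives ψ = 0.487, H_out = 19.299 kJ/mol
  T = 357.2 K: K = (2.332, 1.498, 0.223), RR gives ψ = 0.333, H_out = 12.198 kJ/mol
  T = 346.1 K: K = (2.080, 1.361, 0.203), RR gives ψ = 0.222, H_out = 7.683 kJ/mol
  T = 340.6 K: K = (1.961, 1.295, 0.193), RR gives ψ = 0.152, H_out = 5.016 kJ/mol
  T = 343.4 K: K = (2.021, 1.328, 0.198), RR gives ψ = 0.189, H_out = 6.419 kJ/mol
  T = 342.0 K: K = (1.991, 1.312, 0.195), RR gives ψ = 0.171, H_out = 5.730 kJ/mol
Linear interpolation between T = 340.6 (H_out = 5.016) and T = 342.0 (H_out = 5.730) on hF = 5.702 gives T ≈ 341.9 K, at which ψ = 0.17.

T = 341.9 K, V/F = 0.17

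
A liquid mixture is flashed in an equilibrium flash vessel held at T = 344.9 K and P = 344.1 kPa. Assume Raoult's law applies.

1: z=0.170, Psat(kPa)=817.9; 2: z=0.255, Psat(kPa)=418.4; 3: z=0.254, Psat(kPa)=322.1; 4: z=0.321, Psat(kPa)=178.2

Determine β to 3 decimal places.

Raoult's law: Kᵢ = Pᵢˢᵃᵗ/P = Pᵢˢᵃᵗ/344.1.
  K_1 = 817.9/344.1 = 2.37693, K_2 = 418.4/344.1 = 1.21593, K_3 = 322.1/344.1 = 0.93607, K_4 = 178.2/344.1 = 0.51787
Let β = V/F and solve Σ zᵢ(Kᵢ−1)/(1+β(Kᵢ−1)) = 0.
Check two-phase: ΣzᵢKᵢ = 1.118 > 1 and Σzᵢ/Kᵢ = 1.172 > 1, so g(0) = 0.118 > 0 and g(1) = -0.172 < 0.
Newton iteration, β⁰ = 0.5:
  β = 0.500: g = -0.0324, g' = -0.253 → β = 0.372
  β = 0.372: g = 0.0005, g' = -0.263 → β = 0.374
Converged at β = 0.374.

β = 0.374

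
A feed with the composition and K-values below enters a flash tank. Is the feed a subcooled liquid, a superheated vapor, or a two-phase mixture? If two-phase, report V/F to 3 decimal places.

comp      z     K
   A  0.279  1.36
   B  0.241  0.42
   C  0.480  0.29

subcooled liquid

ΣzᵢKᵢ = 0.620; Σzᵢ/Kᵢ = 2.434.
Since ΣzᵢKᵢ < 1 the mixture is below its bubble point — single liquid phase.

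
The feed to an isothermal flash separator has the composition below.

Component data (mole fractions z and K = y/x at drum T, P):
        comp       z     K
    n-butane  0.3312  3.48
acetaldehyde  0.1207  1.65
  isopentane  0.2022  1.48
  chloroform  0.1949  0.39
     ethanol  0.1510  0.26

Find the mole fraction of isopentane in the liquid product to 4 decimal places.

Rachford–Rice: g(V/F) = Σ zᵢ(Kᵢ−1)/(1+V/F(Kᵢ−1)) = 0.
g(0) = ΣzᵢKᵢ − 1 = 0.7663 and g(1) = 1 − Σzᵢ/Kᵢ = -0.3855, so a root lies in (0, 1).
Newton iteration, V/F⁰ = 0.5:
  V/F = 0.5000: g = 0.15574, g' = -0.8238 → V/F = 0.6891
  V/F = 0.6891: g = -0.00275, g' = -0.8883 → V/F = 0.6860
Converged at V/F = 0.6860.
Compositions from xᵢ = zᵢ/(1+V/F(Kᵢ−1)), yᵢ = Kᵢxᵢ:
  n-butane: x = 0.1226, y = 0.4267
  acetaldehyde: x = 0.0835, y = 0.1377
  isopentane: x = 0.1521, y = 0.2251
  chloroform: x = 0.3351, y = 0.1307
  ethanol: x = 0.3067, y = 0.0797

x_isopentane = 0.1521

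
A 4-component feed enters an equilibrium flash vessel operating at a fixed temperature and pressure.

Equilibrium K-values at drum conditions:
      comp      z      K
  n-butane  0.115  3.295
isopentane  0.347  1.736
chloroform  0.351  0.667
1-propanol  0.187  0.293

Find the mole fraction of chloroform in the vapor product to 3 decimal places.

y_chloroform = 0.273

Let ψ = V/F and solve Σ zᵢ(Kᵢ−1)/(1+ψ(Kᵢ−1)) = 0.
Check two-phase: ΣzᵢKᵢ = 1.270 > 1 and Σzᵢ/Kᵢ = 1.399 > 1, so g(0) = 0.270 > 0 and g(1) = -0.399 < 0.
Newton–Raphson from ψ = 0.5:
  ψ = 0.500: g = -0.0351, g' = -0.511 → ψ = 0.431
Converged at ψ = 0.431.
Compositions from xᵢ = zᵢ/(1+ψ(Kᵢ−1)), yᵢ = Kᵢxᵢ:
  n-butane: x = 0.058, y = 0.191
  isopentane: x = 0.263, y = 0.457
  chloroform: x = 0.410, y = 0.273
  1-propanol: x = 0.269, y = 0.079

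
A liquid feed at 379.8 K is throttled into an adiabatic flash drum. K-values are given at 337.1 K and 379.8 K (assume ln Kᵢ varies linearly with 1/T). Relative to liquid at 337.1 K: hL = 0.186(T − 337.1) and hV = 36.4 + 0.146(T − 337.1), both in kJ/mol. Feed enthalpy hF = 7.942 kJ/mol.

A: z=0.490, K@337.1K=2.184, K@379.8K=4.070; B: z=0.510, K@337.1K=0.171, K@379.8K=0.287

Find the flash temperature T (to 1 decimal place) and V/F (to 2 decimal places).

Adiabatic flash: solve Rachford–Rice at each trial T, then check hF = ψ·hV(T) + (1−ψ)·hL(T).
  T = 337.1 K: K = (2.184, 0.171), RR gives ψ = 0.160, H_out = 5.836 kJ/mol
  T = 379.8 K: K = (4.070, 0.287), RR gives ψ = 0.521, H_out = 26.021 kJ/mol
  T = 358.5 K: K = (3.039, 0.225), RR gives ψ = 0.382, H_out = 17.568 kJ/mol
  T = 347.8 K: K = (2.590, 0.197), RR gives ψ = 0.289, H_out = 12.400 kJ/mol
  T = 342.5 K: K = (2.383, 0.184), RR gives ψ = 0.232, H_out = 9.388 kJ/mol
  T = 339.8 K: K = (2.282, 0.177), RR gives ψ = 0.198, H_out = 7.685 kJ/mol
  T = 341.1 K: K = (2.331, 0.180), RR gives ψ = 0.215, H_out = 8.521 kJ/mol
Linear interpolation between T = 339.8 (H_out = 7.685) and T = 341.1 (H_out = 8.521) on hF = 7.942 gives T ≈ 340.2 K, at which ψ = 0.20.

T = 340.2 K, V/F = 0.20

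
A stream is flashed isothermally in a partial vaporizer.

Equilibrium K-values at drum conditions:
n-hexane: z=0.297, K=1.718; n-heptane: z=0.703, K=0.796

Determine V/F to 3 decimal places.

V/F = 0.477

Material balance + equilibrium reduce to Σ zᵢ(Kᵢ−1)/(1+V/F(Kᵢ−1)) = 0.
g(0) = ΣzᵢKᵢ − 1 = 0.070 and g(1) = 1 − Σzᵢ/Kᵢ = -0.056, so a root lies in (0, 1).
Binary case is linear: z₁(K₁−1)(1+V/F(K₂−1)) + z₂(K₂−1)(1+V/F(K₁−1)) = 0
⇒ V/F = [z₁(K₁−1)+z₂(K₂−1)] / [−(K₁−1)(K₂−1)] = 0.0698/0.1465 = 0.477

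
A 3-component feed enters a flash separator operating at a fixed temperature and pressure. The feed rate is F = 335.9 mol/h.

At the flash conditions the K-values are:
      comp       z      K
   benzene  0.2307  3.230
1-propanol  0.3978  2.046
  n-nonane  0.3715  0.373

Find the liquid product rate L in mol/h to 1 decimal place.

L = 89.8 mol/h

Material balance + equilibrium reduce to Σ zᵢ(Kᵢ−1)/(1+ψ(Kᵢ−1)) = 0.
Check two-phase: ΣzᵢKᵢ = 1.6976 > 1 and Σzᵢ/Kᵢ = 1.2618 > 1, so g(0) = 0.6976 > 0 and g(1) = -0.2618 < 0.
Iterate (Newton) starting at ψ = 0.5:
  ψ = 0.5000: g = 0.17715, g' = -0.7540 → ψ = 0.7349
  ψ = 0.7349: g = -0.00180, g' = -0.8062 → ψ = 0.7327
Converged at ψ = 0.7327.
Then V = ψ·F = 0.7327·335.9 = 246.1 mol/h and L = F − V = 89.8 mol/h.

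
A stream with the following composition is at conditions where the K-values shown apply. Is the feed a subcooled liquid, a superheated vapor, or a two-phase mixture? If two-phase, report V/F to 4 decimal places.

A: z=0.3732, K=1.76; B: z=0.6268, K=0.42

ΣzᵢKᵢ = 0.9201; Σzᵢ/Kᵢ = 1.7044.
Since ΣzᵢKᵢ < 1 the mixture is below its bubble point — single liquid phase.

subcooled liquid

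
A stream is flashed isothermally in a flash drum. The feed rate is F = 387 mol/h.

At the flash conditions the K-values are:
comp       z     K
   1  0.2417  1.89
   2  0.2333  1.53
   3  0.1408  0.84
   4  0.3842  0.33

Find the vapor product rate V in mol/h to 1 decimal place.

V = 53.5 mol/h

Rachford–Rice: g(V/F) = Σ zᵢ(Kᵢ−1)/(1+V/F(Kᵢ−1)) = 0.
Feasibility: ΣzᵢKᵢ = 1.0588, Σzᵢ/Kᵢ = 1.6122 — both > 1, two phases present.
Newton iteration, V/F⁰ = 0.5:
  V/F = 0.5000: g = -0.16496, g' = -0.5269 → V/F = 0.1869
  V/F = 0.1869: g = -0.02055, g' = -0.4242 → V/F = 0.1385
  V/F = 0.1385: g = -0.00007, g' = -0.4219 → V/F = 0.1383
Converged at V/F = 0.1383.
Then V = V/F·F = 0.1383·387 = 53.5 mol/h and L = F − V = 333.5 mol/h.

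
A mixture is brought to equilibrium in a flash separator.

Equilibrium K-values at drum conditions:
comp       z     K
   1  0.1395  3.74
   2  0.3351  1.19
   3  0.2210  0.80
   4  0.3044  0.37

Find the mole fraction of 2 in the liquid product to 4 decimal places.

Material balance + equilibrium reduce to Σ zᵢ(Kᵢ−1)/(1+ψ(Kᵢ−1)) = 0.
Feasibility: ΣzᵢKᵢ = 1.2099, Σzᵢ/Kᵢ = 1.4178 — both > 1, two phases present.
Iterate (Newton) starting at ψ = 0.37:
  ψ = 0.3700: g = -0.04850, g' = -0.4845 → ψ = 0.2699
  ψ = 0.2699: g = 0.00251, g' = -0.5423 → ψ = 0.2745
Converged at ψ = 0.2745.
Compositions from xᵢ = zᵢ/(1+ψ(Kᵢ−1)), yᵢ = Kᵢxᵢ:
  1: x = 0.0796, y = 0.2977
  2: x = 0.3185, y = 0.3790
  3: x = 0.2338, y = 0.1871
  4: x = 0.3681, y = 0.1362

x_2 = 0.3185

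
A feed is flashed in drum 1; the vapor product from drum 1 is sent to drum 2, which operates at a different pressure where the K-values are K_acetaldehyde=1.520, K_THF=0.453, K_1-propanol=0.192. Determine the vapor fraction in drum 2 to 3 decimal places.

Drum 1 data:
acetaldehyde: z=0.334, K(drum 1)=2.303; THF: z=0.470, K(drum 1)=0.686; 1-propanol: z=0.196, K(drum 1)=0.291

V/F (drum 2) = 0.176

Drum 1:
Material balance + equilibrium reduce to Σ zᵢ(Kᵢ−1)/(1+ψ₁(Kᵢ−1)) = 0.
Check two-phase: ΣzᵢKᵢ = 1.149 > 1 and Σzᵢ/Kᵢ = 1.504 > 1, so g(0) = 0.149 > 0 and g(1) = -0.504 < 0.
Newton iteration, ψ₁⁰ = 0.45:
  ψ₁ = 0.450: g = -0.1016, g' = -0.501 → ψ₁ = 0.247
  ψ₁ = 0.247: g = 0.0007, g' = -0.524 → ψ₁ = 0.248
Converged at ψ₁ = 0.248.
Drum-1 compositions:
  acetaldehyde: x = 0.252, y = 0.581
  THF: x = 0.510, y = 0.350
  1-propanol: x = 0.238, y = 0.069
Drum-2 feed = drum-1 vapor: z₂ = (0.5811, 0.3497, 0.0692).
Drum 2:
Material balance + equilibrium reduce to Σ zᵢ(Kᵢ−1)/(1+ψ₂(Kᵢ−1)) = 0.
g(0) = ΣzᵢKᵢ − 1 = 0.055 and g(1) = 1 − Σzᵢ/Kᵢ = -0.515, so a root lies in (0, 1).
Iterate (Newton) starting at ψ₂ = 0.44:
  ψ₂ = 0.440: g = -0.0928, g' = -0.394 → ψ₂ = 0.205
  ψ₂ = 0.205: g = -0.0093, g' = -0.326 → ψ₂ = 0.176
Converged at ψ₂ = 0.176.
  acetaldehyde: x = 0.532, y = 0.809
  THF: x = 0.387, y = 0.175
  1-propanol: x = 0.081, y = 0.015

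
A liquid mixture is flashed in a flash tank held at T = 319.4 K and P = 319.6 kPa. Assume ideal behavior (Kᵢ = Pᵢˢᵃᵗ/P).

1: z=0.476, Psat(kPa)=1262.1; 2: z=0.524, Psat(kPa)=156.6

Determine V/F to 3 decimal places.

Raoult's law: Kᵢ = Pᵢˢᵃᵗ/P = Pᵢˢᵃᵗ/319.6.
  K_1 = 1262.1/319.6 = 3.94900, K_2 = 156.6/319.6 = 0.48999
Rachford–Rice: g(V/F) = Σ zᵢ(Kᵢ−1)/(1+V/F(Kᵢ−1)) = 0.
Feasibility: ΣzᵢKᵢ = 2.136, Σzᵢ/Kᵢ = 1.190 — both > 1, two phases present.
Newton–Raphson from V/F = 0.37:
  V/F = 0.370: g = 0.3419, g' = -1.154 → V/F = 0.666
  V/F = 0.666: g = 0.0686, g' = -0.784 → V/F = 0.754
  V/F = 0.754: g = 0.0013, g' = -0.758 → V/F = 0.756
Converged at V/F = 0.756.

V/F = 0.756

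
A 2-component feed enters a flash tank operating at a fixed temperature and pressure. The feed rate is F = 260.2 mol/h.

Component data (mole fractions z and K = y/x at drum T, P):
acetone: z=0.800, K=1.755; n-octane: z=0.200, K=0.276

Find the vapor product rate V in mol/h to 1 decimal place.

Let ψ = V/F and solve Σ zᵢ(Kᵢ−1)/(1+ψ(Kᵢ−1)) = 0.
Check two-phase: ΣzᵢKᵢ = 1.459 > 1 and Σzᵢ/Kᵢ = 1.180 > 1, so g(0) = 0.459 > 0 and g(1) = -0.180 < 0.
Newton iteration, ψ⁰ = 0.66:
  ψ = 0.660: g = 0.1258, g' = -0.588 → ψ = 0.874
  ψ = 0.874: g = -0.0305, g' = -0.943 → ψ = 0.842
  ψ = 0.842: g = -0.0014, g' = -0.858 → ψ = 0.840
Converged at ψ = 0.840.
Then V = ψ·F = 0.8401·260.2 = 218.6 mol/h and L = F − V = 41.6 mol/h.

V = 218.6 mol/h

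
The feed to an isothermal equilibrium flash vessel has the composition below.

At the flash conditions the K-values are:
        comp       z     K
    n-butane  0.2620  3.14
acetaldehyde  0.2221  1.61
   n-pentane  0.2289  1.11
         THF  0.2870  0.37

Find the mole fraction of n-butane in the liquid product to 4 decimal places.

x_n-butane = 0.1021

Rachford–Rice: g(ψ) = Σ zᵢ(Kᵢ−1)/(1+ψ(Kᵢ−1)) = 0.
g(0) = ΣzᵢKᵢ − 1 = 0.5405 and g(1) = 1 − Σzᵢ/Kᵢ = -0.2033, so a root lies in (0, 1).
Iterate (Newton) starting at ψ = 0.5:
  ψ = 0.5000: g = 0.13459, g' = -0.5738 → ψ = 0.7346
  ψ = 0.7346: g = -0.00171, g' = -0.6178 → ψ = 0.7318
Converged at ψ = 0.7318.
Compositions from xᵢ = zᵢ/(1+ψ(Kᵢ−1)), yᵢ = Kᵢxᵢ:
  n-butane: x = 0.1021, y = 0.3206
  acetaldehyde: x = 0.1536, y = 0.2472
  n-pentane: x = 0.2118, y = 0.2352
  THF: x = 0.5325, y = 0.1970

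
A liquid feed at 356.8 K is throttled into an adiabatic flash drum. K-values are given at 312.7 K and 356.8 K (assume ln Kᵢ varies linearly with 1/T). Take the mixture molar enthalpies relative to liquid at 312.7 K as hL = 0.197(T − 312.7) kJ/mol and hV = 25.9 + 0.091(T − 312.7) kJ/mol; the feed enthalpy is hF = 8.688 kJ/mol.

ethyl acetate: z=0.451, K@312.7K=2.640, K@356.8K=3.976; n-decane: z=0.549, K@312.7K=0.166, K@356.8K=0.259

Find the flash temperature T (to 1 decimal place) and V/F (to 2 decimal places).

Adiabatic flash: solve Rachford–Rice at each trial T, then check hF = ψ·hV(T) + (1−ψ)·hL(T).
  T = 312.7 K: K = (2.640, 0.166), RR gives ψ = 0.206, H_out = 5.336 kJ/mol
  T = 356.8 K: K = (3.976, 0.259), RR gives ψ = 0.424, H_out = 17.691 kJ/mol
  T = 334.8 K: K = (3.285, 0.211), RR gives ψ = 0.331, H_out = 12.152 kJ/mol
  T = 323.8 K: K = (2.958, 0.188), RR gives ψ = 0.275, H_out = 8.981 kJ/mol
  T = 318.2 K: K = (2.796, 0.177), RR gives ψ = 0.242, H_out = 7.211 kJ/mol
  T = 321.0 K: K = (2.876, 0.182), RR gives ψ = 0.259, H_out = 8.112 kJ/mol
  T = 322.4 K: K = (2.917, 0.185), RR gives ψ = 0.267, H_out = 8.550 kJ/mol
Linear interpolation between T = 322.4 (H_out = 8.550) and T = 323.8 (H_out = 8.981) on hF = 8.688 gives T ≈ 322.8 K, at which ψ = 0.27.

T = 322.8 K, V/F = 0.27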